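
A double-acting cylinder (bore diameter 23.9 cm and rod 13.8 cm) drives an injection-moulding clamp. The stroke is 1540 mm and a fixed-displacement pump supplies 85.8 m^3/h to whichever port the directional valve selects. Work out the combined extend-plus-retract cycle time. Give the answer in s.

Cap-side area A_cap = π/4 × (23.9 cm)² = 448.6 cm^2
Rod-side annular area A_ann = π/4 × (23.9² − 13.8²) = 299.1 cm^2
t_ext = A_cap·L/Q = 2.899 s
t_ret = A_ann·L/Q = 1.932 s
t_cycle = t_ext + t_ret

t ≈ 4.83 s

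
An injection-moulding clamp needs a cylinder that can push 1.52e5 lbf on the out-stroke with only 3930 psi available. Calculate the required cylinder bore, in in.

Extension force acts on the full piston face: F = P × (π/4)D².
D = √(4F / (πP)) = √(4 × 1.52e5 lbf / (π × 3930 psi))

D ≈ 7.02 in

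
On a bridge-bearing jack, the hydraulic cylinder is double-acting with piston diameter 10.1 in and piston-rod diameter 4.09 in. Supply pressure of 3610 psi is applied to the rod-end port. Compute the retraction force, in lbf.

Rod-side annular area A_ann = π/4 × (10.1² − 4.09²) = 66.98 in^2
On retraction the pressure acts on the annular area (bore minus rod).
F = P × A_ann

F ≈ 2.42e5 lbf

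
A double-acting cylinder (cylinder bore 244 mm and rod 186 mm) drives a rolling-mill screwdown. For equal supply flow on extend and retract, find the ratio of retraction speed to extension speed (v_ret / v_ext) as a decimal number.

Cap-side area A_cap = π/4 × (244 mm)² = 46760 mm^2
Rod-side annular area A_ann = π/4 × (244² − 186²) = 19590 mm^2
For equal Q, v ∝ 1/A, so v_ret/v_ext = A_cap/A_ann.

v_ret/v_ext ≈ 2.39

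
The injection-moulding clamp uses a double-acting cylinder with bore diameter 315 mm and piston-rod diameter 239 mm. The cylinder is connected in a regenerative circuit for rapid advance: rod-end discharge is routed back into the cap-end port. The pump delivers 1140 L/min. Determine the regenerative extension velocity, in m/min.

v ≈ 25.4 m/min

In regeneration the rod-end outflow joins the pump flow into the cap end, so the net volume the pump must supply per unit advance equals the rod cross-section area.
Rod cross-section A_rod = π/4 × (239 mm)² = 44860 mm^2
v = Q_pump / A_rod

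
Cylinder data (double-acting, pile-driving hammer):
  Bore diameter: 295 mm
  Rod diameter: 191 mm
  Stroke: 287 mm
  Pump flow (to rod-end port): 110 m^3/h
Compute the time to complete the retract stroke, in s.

Rod-side annular area A_ann = π/4 × (295² − 191²) = 39700 mm^2
Swept volume V = A × L; t = V / Q = A·L / Q

t ≈ 0.373 s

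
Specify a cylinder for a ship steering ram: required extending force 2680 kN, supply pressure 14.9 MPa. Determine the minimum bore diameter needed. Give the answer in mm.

D ≈ 479 mm

Extension force acts on the full piston face: F = P × (π/4)D².
D = √(4F / (πP)) = √(4 × 2680 kN / (π × 14.9 MPa))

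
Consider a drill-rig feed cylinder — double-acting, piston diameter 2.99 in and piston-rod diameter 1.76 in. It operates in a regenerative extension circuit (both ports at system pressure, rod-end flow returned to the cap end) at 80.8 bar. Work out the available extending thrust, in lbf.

F ≈ 2850 lbf

With equal pressure on both faces, forces on the annular region cancel; the net push is pressure × rod cross-section.
Rod cross-section A_rod = π/4 × (1.76 in)² = 2.433 in^2
F = P × A_rod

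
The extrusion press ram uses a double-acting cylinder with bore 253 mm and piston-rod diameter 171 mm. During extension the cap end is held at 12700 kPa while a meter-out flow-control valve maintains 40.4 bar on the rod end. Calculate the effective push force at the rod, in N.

Cap-side area A_cap = π/4 × (253 mm)² = 50270 mm^2
Rod-side annular area A_ann = π/4 × (253² − 171²) = 27310 mm^2
Net thrust = P_cap·A_cap − P_rod·A_ann = 6.385e5 N − 1.103e5 N

F ≈ 5.28e5 N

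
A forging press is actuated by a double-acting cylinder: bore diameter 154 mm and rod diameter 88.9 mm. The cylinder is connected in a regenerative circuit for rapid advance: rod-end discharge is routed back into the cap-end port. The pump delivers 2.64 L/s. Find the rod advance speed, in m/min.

In regeneration the rod-end outflow joins the pump flow into the cap end, so the net volume the pump must supply per unit advance equals the rod cross-section area.
Rod cross-section A_rod = π/4 × (88.9 mm)² = 6207 mm^2
v = Q_pump / A_rod

v ≈ 25.5 m/min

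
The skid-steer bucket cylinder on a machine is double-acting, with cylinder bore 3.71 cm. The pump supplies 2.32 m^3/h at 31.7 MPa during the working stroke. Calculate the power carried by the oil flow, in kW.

W ≈ 20.4 kW

Hydraulic power = P × Q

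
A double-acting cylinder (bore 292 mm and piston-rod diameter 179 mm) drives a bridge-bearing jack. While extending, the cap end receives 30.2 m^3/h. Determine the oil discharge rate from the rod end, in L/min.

Cap-side area A_cap = π/4 × (292 mm)² = 66970 mm^2
Rod-side annular area A_ann = π/4 × (292² − 179²) = 41800 mm^2
Piston speed v = Q_in/A_cap; rod-end outflow Q_out = v × A_ann = Q_in × A_ann/A_cap.

Q_out ≈ 314 L/min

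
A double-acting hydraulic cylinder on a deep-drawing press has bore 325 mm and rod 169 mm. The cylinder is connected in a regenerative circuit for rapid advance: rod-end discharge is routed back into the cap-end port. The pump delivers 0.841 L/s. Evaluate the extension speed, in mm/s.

v ≈ 37.5 mm/s

In regeneration the rod-end outflow joins the pump flow into the cap end, so the net volume the pump must supply per unit advance equals the rod cross-section area.
Rod cross-section A_rod = π/4 × (169 mm)² = 22430 mm^2
v = Q_pump / A_rod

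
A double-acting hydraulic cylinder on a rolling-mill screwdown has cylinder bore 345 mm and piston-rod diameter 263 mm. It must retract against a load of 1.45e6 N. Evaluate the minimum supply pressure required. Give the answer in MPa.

P ≈ 37.0 MPa

Rod-side annular area A_ann = π/4 × (345² − 263²) = 39160 mm^2
Retraction: pressure acts on the annular area.
P = F / A = 1.45e6 N / A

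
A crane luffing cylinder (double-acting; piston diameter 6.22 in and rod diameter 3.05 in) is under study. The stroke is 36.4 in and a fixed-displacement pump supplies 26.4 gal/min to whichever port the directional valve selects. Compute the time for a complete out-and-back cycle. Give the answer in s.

t ≈ 19.1 s

Cap-side area A_cap = π/4 × (6.22 in)² = 30.39 in^2
Rod-side annular area A_ann = π/4 × (6.22² − 3.05²) = 23.08 in^2
t_ext = A_cap·L/Q = 10.88 s
t_ret = A_ann·L/Q = 8.265 s
t_cycle = t_ext + t_ret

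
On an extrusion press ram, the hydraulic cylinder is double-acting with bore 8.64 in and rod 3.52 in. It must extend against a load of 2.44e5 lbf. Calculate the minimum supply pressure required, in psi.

P ≈ 4160 psi

Cap-side area A_cap = π/4 × (8.64 in)² = 58.63 in^2
P = F / A = 2.44e5 lbf / A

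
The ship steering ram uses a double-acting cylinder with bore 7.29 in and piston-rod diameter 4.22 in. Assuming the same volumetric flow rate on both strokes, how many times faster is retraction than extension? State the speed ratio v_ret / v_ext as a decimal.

Cap-side area A_cap = π/4 × (7.29 in)² = 41.74 in^2
Rod-side annular area A_ann = π/4 × (7.29² − 4.22²) = 27.75 in^2
For equal Q, v ∝ 1/A, so v_ret/v_ext = A_cap/A_ann.

v_ret/v_ext ≈ 1.50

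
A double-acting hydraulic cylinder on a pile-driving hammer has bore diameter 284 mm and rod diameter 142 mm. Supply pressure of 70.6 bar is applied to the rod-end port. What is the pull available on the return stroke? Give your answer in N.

F ≈ 3.35e5 N

Rod-side annular area A_ann = π/4 × (284² − 142²) = 47510 mm^2
On retraction the pressure acts on the annular area (bore minus rod).
F = P × A_ann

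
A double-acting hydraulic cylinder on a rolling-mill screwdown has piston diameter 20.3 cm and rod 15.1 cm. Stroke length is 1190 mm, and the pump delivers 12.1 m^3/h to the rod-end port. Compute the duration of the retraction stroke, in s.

Rod-side annular area A_ann = π/4 × (20.3² − 15.1²) = 144.6 cm^2
Swept volume V = A × L; t = V / Q = A·L / Q

t ≈ 5.12 s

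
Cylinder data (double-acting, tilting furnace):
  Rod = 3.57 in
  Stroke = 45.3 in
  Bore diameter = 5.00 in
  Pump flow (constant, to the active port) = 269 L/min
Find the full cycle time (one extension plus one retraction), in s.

t ≈ 4.84 s

Cap-side area A_cap = π/4 × (5.00 in)² = 19.63 in^2
Rod-side annular area A_ann = π/4 × (5.00² − 3.57²) = 9.625 in^2
t_ext = A_cap·L/Q = 3.251 s
t_ret = A_ann·L/Q = 1.594 s
t_cycle = t_ext + t_ret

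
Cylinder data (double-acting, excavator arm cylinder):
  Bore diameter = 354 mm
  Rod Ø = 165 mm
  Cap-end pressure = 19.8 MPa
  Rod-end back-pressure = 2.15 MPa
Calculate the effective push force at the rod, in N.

Cap-side area A_cap = π/4 × (354 mm)² = 98420 mm^2
Rod-side annular area A_ann = π/4 × (354² − 165²) = 77040 mm^2
Net thrust = P_cap·A_cap − P_rod·A_ann = 1.949e6 N − 1.656e5 N

F ≈ 1.78e6 N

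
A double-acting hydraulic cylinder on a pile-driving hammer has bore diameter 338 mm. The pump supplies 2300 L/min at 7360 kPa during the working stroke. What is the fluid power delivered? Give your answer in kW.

W ≈ 282 kW

Hydraulic power = P × Q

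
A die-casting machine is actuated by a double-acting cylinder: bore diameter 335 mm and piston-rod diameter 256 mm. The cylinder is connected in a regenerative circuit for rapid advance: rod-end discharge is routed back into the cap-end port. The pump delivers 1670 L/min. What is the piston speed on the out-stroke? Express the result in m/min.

In regeneration the rod-end outflow joins the pump flow into the cap end, so the net volume the pump must supply per unit advance equals the rod cross-section area.
Rod cross-section A_rod = π/4 × (256 mm)² = 51470 mm^2
v = Q_pump / A_rod

v ≈ 32.4 m/min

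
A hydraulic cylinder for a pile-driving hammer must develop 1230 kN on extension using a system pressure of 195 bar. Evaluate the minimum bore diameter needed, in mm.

D ≈ 283 mm

Extension force acts on the full piston face: F = P × (π/4)D².
D = √(4F / (πP)) = √(4 × 1230 kN / (π × 195 bar))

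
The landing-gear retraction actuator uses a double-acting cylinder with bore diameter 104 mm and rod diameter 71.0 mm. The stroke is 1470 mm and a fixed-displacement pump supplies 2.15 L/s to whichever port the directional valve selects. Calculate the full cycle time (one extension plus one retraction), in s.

Cap-side area A_cap = π/4 × (104 mm)² = 8495 mm^2
Rod-side annular area A_ann = π/4 × (104² − 71.0²) = 4536 mm^2
t_ext = A_cap·L/Q = 5.808 s
t_ret = A_ann·L/Q = 3.101 s
t_cycle = t_ext + t_ret

t ≈ 8.91 s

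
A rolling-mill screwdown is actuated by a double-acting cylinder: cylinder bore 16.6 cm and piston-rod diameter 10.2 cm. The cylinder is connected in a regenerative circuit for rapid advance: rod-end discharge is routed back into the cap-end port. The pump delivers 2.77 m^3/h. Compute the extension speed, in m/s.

In regeneration the rod-end outflow joins the pump flow into the cap end, so the net volume the pump must supply per unit advance equals the rod cross-section area.
Rod cross-section A_rod = π/4 × (10.2 cm)² = 81.71 cm^2
v = Q_pump / A_rod

v ≈ 0.0942 m/s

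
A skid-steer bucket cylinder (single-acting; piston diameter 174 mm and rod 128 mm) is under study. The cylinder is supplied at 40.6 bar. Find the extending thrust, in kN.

F ≈ 96.5 kN

Cap-side area A_cap = π/4 × (174 mm)² = 23780 mm^2
F = P × A_cap = 40.6 bar × A_cap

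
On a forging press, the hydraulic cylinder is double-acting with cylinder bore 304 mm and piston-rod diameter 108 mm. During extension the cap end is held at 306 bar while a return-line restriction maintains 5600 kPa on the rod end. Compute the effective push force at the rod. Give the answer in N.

Cap-side area A_cap = π/4 × (304 mm)² = 72580 mm^2
Rod-side annular area A_ann = π/4 × (304² − 108²) = 63420 mm^2
Net thrust = P_cap·A_cap − P_rod·A_ann = 2.221e6 N − 3.552e5 N

F ≈ 1.87e6 N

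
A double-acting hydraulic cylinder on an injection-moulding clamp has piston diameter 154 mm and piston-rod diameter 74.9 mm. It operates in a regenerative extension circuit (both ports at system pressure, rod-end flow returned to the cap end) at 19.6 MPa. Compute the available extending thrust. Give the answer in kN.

With equal pressure on both faces, forces on the annular region cancel; the net push is pressure × rod cross-section.
Rod cross-section A_rod = π/4 × (74.9 mm)² = 4406 mm^2
F = P × A_rod

F ≈ 86.4 kN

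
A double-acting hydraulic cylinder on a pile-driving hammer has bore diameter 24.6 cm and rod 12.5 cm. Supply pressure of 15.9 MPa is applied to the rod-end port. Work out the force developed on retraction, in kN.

Rod-side annular area A_ann = π/4 × (24.6² − 12.5²) = 352.6 cm^2
On retraction the pressure acts on the annular area (bore minus rod).
F = P × A_ann

F ≈ 561 kN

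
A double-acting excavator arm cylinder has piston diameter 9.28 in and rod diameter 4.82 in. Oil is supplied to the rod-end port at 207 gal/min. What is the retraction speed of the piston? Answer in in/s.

v ≈ 16.1 in/s

Rod-side annular area A_ann = π/4 × (9.28² − 4.82²) = 49.39 in^2
Flow into the rod-end port fills the annular volume.
v = Q / A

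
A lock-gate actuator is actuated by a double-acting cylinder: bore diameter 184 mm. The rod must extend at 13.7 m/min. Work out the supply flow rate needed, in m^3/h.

Cap-side area A_cap = π/4 × (184 mm)² = 26590 mm^2
Q = A × v

Q ≈ 21.9 m^3/h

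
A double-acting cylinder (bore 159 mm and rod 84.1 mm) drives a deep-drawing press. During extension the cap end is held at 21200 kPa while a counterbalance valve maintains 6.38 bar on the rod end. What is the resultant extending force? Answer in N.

Cap-side area A_cap = π/4 × (159 mm)² = 19860 mm^2
Rod-side annular area A_ann = π/4 × (159² − 84.1²) = 14300 mm^2
Net thrust = P_cap·A_cap − P_rod·A_ann = 4.209e5 N − 9124 N

F ≈ 4.12e5 N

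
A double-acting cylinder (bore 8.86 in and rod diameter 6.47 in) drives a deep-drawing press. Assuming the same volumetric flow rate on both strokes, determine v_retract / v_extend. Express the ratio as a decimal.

v_ret/v_ext ≈ 2.14

Cap-side area A_cap = π/4 × (8.86 in)² = 61.65 in^2
Rod-side annular area A_ann = π/4 × (8.86² − 6.47²) = 28.78 in^2
For equal Q, v ∝ 1/A, so v_ret/v_ext = A_cap/A_ann.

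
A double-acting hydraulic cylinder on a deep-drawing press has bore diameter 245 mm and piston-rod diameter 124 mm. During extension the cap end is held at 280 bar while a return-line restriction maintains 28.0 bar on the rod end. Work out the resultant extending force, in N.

F ≈ 1.22e6 N

Cap-side area A_cap = π/4 × (245 mm)² = 47140 mm^2
Rod-side annular area A_ann = π/4 × (245² − 124²) = 35070 mm^2
Net thrust = P_cap·A_cap − P_rod·A_ann = 1.320e6 N − 98190 N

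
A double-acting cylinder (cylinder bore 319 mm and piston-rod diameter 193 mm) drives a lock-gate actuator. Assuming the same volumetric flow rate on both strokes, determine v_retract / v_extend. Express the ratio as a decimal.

v_ret/v_ext ≈ 1.58

Cap-side area A_cap = π/4 × (319 mm)² = 79920 mm^2
Rod-side annular area A_ann = π/4 × (319² − 193²) = 50670 mm^2
For equal Q, v ∝ 1/A, so v_ret/v_ext = A_cap/A_ann.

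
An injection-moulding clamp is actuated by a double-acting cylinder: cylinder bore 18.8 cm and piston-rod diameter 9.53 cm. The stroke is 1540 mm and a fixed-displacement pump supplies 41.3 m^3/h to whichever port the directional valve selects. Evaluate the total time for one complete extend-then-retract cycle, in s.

Cap-side area A_cap = π/4 × (18.8 cm)² = 277.6 cm^2
Rod-side annular area A_ann = π/4 × (18.8² − 9.53²) = 206.3 cm^2
t_ext = A_cap·L/Q = 3.726 s
t_ret = A_ann·L/Q = 2.769 s
t_cycle = t_ext + t_ret

t ≈ 6.50 s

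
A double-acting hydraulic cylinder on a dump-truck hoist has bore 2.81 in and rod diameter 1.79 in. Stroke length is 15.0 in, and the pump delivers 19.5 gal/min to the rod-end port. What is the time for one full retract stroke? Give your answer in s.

Rod-side annular area A_ann = π/4 × (2.81² − 1.79²) = 3.685 in^2
Swept volume V = A × L; t = V / Q = A·L / Q

t ≈ 0.736 s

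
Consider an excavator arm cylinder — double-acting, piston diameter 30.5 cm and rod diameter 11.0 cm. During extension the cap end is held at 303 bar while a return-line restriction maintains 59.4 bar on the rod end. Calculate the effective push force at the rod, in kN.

Cap-side area A_cap = π/4 × (30.5 cm)² = 730.6 cm^2
Rod-side annular area A_ann = π/4 × (30.5² − 11.0²) = 635.6 cm^2
Net thrust = P_cap·A_cap − P_rod·A_ann = 2214 kN − 377.5 kN

F ≈ 1840 kN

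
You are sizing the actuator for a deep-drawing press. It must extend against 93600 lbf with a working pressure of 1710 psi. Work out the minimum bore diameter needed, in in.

D ≈ 8.35 in

Extension force acts on the full piston face: F = P × (π/4)D².
D = √(4F / (πP)) = √(4 × 93600 lbf / (π × 1710 psi))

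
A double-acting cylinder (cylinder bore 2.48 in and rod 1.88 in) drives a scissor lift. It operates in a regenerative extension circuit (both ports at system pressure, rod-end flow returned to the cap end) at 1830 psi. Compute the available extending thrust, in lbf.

With equal pressure on both faces, forces on the annular region cancel; the net push is pressure × rod cross-section.
Rod cross-section A_rod = π/4 × (1.88 in)² = 2.776 in^2
F = P × A_rod

F ≈ 5080 lbf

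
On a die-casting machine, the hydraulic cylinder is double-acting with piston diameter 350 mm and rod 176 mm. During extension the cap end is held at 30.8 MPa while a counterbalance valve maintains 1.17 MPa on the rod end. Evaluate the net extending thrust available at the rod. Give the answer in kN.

F ≈ 2880 kN

Cap-side area A_cap = π/4 × (350 mm)² = 96210 mm^2
Rod-side annular area A_ann = π/4 × (350² − 176²) = 71880 mm^2
Net thrust = P_cap·A_cap − P_rod·A_ann = 2963 kN − 84.10 kN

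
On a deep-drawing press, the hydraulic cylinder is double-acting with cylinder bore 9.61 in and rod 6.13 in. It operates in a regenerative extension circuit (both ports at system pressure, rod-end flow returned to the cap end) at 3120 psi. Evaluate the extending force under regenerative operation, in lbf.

F ≈ 92100 lbf

With equal pressure on both faces, forces on the annular region cancel; the net push is pressure × rod cross-section.
Rod cross-section A_rod = π/4 × (6.13 in)² = 29.51 in^2
F = P × A_rod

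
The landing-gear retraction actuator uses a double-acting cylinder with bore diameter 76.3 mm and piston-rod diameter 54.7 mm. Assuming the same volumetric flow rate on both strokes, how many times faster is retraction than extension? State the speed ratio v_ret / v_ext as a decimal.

Cap-side area A_cap = π/4 × (76.3 mm)² = 4572 mm^2
Rod-side annular area A_ann = π/4 × (76.3² − 54.7²) = 2222 mm^2
For equal Q, v ∝ 1/A, so v_ret/v_ext = A_cap/A_ann.

v_ret/v_ext ≈ 2.06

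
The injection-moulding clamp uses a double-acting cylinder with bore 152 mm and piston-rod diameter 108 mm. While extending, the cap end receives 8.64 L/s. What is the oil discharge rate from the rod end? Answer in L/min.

Q_out ≈ 257 L/min

Cap-side area A_cap = π/4 × (152 mm)² = 18150 mm^2
Rod-side annular area A_ann = π/4 × (152² − 108²) = 8985 mm^2
Piston speed v = Q_in/A_cap; rod-end outflow Q_out = v × A_ann = Q_in × A_ann/A_cap.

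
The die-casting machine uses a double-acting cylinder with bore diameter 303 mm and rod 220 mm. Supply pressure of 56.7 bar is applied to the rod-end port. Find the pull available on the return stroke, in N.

Rod-side annular area A_ann = π/4 × (303² − 220²) = 34090 mm^2
On retraction the pressure acts on the annular area (bore minus rod).
F = P × A_ann

F ≈ 1.93e5 N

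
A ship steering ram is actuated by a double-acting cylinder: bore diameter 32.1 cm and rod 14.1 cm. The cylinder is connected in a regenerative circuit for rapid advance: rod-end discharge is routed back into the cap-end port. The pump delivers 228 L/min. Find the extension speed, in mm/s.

v ≈ 243 mm/s

In regeneration the rod-end outflow joins the pump flow into the cap end, so the net volume the pump must supply per unit advance equals the rod cross-section area.
Rod cross-section A_rod = π/4 × (14.1 cm)² = 156.1 cm^2
v = Q_pump / A_rod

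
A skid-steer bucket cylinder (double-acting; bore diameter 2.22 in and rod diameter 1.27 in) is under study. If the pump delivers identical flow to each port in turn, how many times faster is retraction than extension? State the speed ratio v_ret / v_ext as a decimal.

v_ret/v_ext ≈ 1.49

Cap-side area A_cap = π/4 × (2.22 in)² = 3.871 in^2
Rod-side annular area A_ann = π/4 × (2.22² − 1.27²) = 2.604 in^2
For equal Q, v ∝ 1/A, so v_ret/v_ext = A_cap/A_ann.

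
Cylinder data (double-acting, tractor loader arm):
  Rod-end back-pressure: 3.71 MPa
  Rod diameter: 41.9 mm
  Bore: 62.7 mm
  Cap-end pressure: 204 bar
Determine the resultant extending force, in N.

F ≈ 56600 N

Cap-side area A_cap = π/4 × (62.7 mm)² = 3088 mm^2
Rod-side annular area A_ann = π/4 × (62.7² − 41.9²) = 1709 mm^2
Net thrust = P_cap·A_cap − P_rod·A_ann = 62990 N − 6340 N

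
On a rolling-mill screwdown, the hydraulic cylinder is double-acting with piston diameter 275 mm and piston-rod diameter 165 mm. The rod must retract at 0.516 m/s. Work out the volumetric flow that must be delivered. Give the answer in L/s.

Rod-side annular area A_ann = π/4 × (275² − 165²) = 38010 mm^2
Q = A × v

Q ≈ 19.6 L/s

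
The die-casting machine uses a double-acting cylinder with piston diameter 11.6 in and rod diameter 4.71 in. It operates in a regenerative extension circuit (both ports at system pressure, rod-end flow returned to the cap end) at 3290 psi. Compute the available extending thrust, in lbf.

F ≈ 57300 lbf

With equal pressure on both faces, forces on the annular region cancel; the net push is pressure × rod cross-section.
Rod cross-section A_rod = π/4 × (4.71 in)² = 17.42 in^2
F = P × A_rod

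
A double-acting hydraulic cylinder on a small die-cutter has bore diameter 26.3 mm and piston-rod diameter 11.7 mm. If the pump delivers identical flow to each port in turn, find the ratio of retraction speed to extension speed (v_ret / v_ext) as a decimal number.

v_ret/v_ext ≈ 1.25

Cap-side area A_cap = π/4 × (26.3 mm)² = 543.3 mm^2
Rod-side annular area A_ann = π/4 × (26.3² − 11.7²) = 435.7 mm^2
For equal Q, v ∝ 1/A, so v_ret/v_ext = A_cap/A_ann.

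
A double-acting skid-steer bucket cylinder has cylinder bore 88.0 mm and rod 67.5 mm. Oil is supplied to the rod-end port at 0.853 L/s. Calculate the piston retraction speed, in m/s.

v ≈ 0.341 m/s

Rod-side annular area A_ann = π/4 × (88.0² − 67.5²) = 2504 mm^2
Flow into the rod-end port fills the annular volume.
v = Q / A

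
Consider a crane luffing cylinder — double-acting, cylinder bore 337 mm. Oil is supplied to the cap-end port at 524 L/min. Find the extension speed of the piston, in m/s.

v ≈ 0.0979 m/s

Cap-side area A_cap = π/4 × (337 mm)² = 89200 mm^2
v = Q / A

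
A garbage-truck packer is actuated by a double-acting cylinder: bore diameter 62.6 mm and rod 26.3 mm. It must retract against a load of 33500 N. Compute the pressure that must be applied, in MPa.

P ≈ 13.2 MPa

Rod-side annular area A_ann = π/4 × (62.6² − 26.3²) = 2535 mm^2
Retraction: pressure acts on the annular area.
P = F / A = 33500 N / A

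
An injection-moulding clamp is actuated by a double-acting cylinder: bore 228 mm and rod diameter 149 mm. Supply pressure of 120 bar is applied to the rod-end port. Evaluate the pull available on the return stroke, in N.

F ≈ 2.81e5 N

Rod-side annular area A_ann = π/4 × (228² − 149²) = 23390 mm^2
On retraction the pressure acts on the annular area (bore minus rod).
F = P × A_ann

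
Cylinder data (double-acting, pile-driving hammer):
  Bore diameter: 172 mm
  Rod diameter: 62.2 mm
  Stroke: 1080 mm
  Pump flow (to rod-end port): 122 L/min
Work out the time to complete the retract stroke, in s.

Rod-side annular area A_ann = π/4 × (172² − 62.2²) = 20200 mm^2
Swept volume V = A × L; t = V / Q = A·L / Q

t ≈ 10.7 s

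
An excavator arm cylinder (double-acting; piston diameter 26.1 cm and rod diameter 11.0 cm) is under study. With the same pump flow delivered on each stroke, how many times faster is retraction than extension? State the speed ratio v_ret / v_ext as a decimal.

Cap-side area A_cap = π/4 × (26.1 cm)² = 535.0 cm^2
Rod-side annular area A_ann = π/4 × (26.1² − 11.0²) = 440.0 cm^2
For equal Q, v ∝ 1/A, so v_ret/v_ext = A_cap/A_ann.

v_ret/v_ext ≈ 1.22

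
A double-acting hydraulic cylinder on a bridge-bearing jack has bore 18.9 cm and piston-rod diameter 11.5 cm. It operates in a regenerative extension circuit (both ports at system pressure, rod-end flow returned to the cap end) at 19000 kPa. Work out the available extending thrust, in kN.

With equal pressure on both faces, forces on the annular region cancel; the net push is pressure × rod cross-section.
Rod cross-section A_rod = π/4 × (11.5 cm)² = 103.9 cm^2
F = P × A_rod

F ≈ 197 kN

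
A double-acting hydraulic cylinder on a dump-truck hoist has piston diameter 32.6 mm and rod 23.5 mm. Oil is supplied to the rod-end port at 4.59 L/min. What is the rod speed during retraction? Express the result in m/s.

Rod-side annular area A_ann = π/4 × (32.6² − 23.5²) = 401.0 mm^2
Flow into the rod-end port fills the annular volume.
v = Q / A

v ≈ 0.191 m/s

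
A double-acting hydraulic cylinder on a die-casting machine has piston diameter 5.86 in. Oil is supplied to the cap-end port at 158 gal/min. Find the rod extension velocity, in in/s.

Cap-side area A_cap = π/4 × (5.86 in)² = 26.97 in^2
v = Q / A

v ≈ 22.6 in/s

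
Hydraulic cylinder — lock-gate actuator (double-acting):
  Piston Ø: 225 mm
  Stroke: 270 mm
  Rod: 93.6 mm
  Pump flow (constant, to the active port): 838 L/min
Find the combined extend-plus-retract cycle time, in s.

t ≈ 1.40 s

Cap-side area A_cap = π/4 × (225 mm)² = 39760 mm^2
Rod-side annular area A_ann = π/4 × (225² − 93.6²) = 32880 mm^2
t_ext = A_cap·L/Q = 0.7686 s
t_ret = A_ann·L/Q = 0.6356 s
t_cycle = t_ext + t_ret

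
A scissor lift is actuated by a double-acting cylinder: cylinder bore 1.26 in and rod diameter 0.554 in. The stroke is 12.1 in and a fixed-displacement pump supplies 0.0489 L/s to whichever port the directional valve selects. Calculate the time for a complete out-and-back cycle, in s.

Cap-side area A_cap = π/4 × (1.26 in)² = 1.247 in^2
Rod-side annular area A_ann = π/4 × (1.26² − 0.554²) = 1.006 in^2
t_ext = A_cap·L/Q = 5.056 s
t_ret = A_ann·L/Q = 4.079 s
t_cycle = t_ext + t_ret

t ≈ 9.13 s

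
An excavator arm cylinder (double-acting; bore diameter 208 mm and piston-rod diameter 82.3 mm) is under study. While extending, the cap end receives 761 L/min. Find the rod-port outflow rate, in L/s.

Cap-side area A_cap = π/4 × (208 mm)² = 33980 mm^2
Rod-side annular area A_ann = π/4 × (208² − 82.3²) = 28660 mm^2
Piston speed v = Q_in/A_cap; rod-end outflow Q_out = v × A_ann = Q_in × A_ann/A_cap.

Q_out ≈ 10.7 L/s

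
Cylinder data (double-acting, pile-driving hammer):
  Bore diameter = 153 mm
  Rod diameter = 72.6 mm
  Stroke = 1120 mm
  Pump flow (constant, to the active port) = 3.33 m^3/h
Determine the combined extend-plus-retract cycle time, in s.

t ≈ 39.5 s

Cap-side area A_cap = π/4 × (153 mm)² = 18390 mm^2
Rod-side annular area A_ann = π/4 × (153² − 72.6²) = 14250 mm^2
t_ext = A_cap·L/Q = 22.26 s
t_ret = A_ann·L/Q = 17.25 s
t_cycle = t_ext + t_ret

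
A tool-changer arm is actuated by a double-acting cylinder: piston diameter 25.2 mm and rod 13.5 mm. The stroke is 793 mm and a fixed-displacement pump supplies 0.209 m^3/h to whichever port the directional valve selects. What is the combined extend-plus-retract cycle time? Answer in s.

t ≈ 11.7 s

Cap-side area A_cap = π/4 × (25.2 mm)² = 498.8 mm^2
Rod-side annular area A_ann = π/4 × (25.2² − 13.5²) = 355.6 mm^2
t_ext = A_cap·L/Q = 6.813 s
t_ret = A_ann·L/Q = 4.858 s
t_cycle = t_ext + t_ret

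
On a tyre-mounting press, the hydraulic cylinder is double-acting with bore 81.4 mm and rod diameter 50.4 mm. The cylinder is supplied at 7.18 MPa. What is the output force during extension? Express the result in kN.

F ≈ 37.4 kN

Cap-side area A_cap = π/4 × (81.4 mm)² = 5204 mm^2
F = P × A_cap = 7.18 MPa × A_cap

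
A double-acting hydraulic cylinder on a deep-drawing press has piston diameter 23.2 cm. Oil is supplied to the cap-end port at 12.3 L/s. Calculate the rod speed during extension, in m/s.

Cap-side area A_cap = π/4 × (23.2 cm)² = 422.7 cm^2
v = Q / A

v ≈ 0.291 m/s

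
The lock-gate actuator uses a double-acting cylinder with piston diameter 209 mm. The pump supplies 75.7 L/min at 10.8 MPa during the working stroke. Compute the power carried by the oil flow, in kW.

W ≈ 13.6 kW

Hydraulic power = P × Q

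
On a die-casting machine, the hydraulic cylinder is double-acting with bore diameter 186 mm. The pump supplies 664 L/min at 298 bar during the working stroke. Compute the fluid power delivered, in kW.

Hydraulic power = P × Q

W ≈ 330 kW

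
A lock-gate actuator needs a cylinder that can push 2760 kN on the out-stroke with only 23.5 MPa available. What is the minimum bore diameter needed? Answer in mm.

D ≈ 387 mm

Extension force acts on the full piston face: F = P × (π/4)D².
D = √(4F / (πP)) = √(4 × 2760 kN / (π × 23.5 MPa))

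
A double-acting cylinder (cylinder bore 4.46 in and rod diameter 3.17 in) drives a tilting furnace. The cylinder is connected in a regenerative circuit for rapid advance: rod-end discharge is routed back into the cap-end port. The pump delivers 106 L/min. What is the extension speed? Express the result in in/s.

v ≈ 13.7 in/s

In regeneration the rod-end outflow joins the pump flow into the cap end, so the net volume the pump must supply per unit advance equals the rod cross-section area.
Rod cross-section A_rod = π/4 × (3.17 in)² = 7.892 in^2
v = Q_pump / A_rod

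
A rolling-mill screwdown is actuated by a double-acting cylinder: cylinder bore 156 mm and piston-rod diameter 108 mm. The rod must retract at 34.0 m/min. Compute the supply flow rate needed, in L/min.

Rod-side annular area A_ann = π/4 × (156² − 108²) = 9953 mm^2
Q = A × v

Q ≈ 338 L/min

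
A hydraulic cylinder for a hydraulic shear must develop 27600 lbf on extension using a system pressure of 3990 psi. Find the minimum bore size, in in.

D ≈ 2.97 in

Extension force acts on the full piston face: F = P × (π/4)D².
D = √(4F / (πP)) = √(4 × 27600 lbf / (π × 3990 psi))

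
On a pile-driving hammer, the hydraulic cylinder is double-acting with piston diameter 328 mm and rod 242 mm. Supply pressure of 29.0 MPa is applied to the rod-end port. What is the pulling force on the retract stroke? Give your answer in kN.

F ≈ 1120 kN

Rod-side annular area A_ann = π/4 × (328² − 242²) = 38500 mm^2
On retraction the pressure acts on the annular area (bore minus rod).
F = P × A_ann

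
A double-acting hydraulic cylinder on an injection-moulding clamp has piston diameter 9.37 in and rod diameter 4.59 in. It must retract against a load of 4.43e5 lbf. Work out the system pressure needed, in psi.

Rod-side annular area A_ann = π/4 × (9.37² − 4.59²) = 52.41 in^2
Retraction: pressure acts on the annular area.
P = F / A = 4.43e5 lbf / A

P ≈ 8450 psi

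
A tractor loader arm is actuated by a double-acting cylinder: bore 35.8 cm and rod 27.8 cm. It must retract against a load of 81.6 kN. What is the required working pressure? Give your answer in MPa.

Rod-side annular area A_ann = π/4 × (35.8² − 27.8²) = 399.6 cm^2
Retraction: pressure acts on the annular area.
P = F / A = 81.6 kN / A

P ≈ 2.04 MPa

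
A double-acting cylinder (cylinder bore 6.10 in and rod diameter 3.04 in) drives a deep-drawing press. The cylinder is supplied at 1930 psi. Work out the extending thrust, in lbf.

Cap-side area A_cap = π/4 × (6.10 in)² = 29.22 in^2
F = P × A_cap = 1930 psi × A_cap

F ≈ 56400 lbf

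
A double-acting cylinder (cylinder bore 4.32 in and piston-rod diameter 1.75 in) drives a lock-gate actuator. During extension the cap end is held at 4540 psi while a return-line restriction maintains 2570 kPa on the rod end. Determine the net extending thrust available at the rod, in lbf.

F ≈ 62000 lbf

Cap-side area A_cap = π/4 × (4.32 in)² = 14.66 in^2
Rod-side annular area A_ann = π/4 × (4.32² − 1.75²) = 12.25 in^2
Net thrust = P_cap·A_cap − P_rod·A_ann = 66540 lbf − 4567 lbf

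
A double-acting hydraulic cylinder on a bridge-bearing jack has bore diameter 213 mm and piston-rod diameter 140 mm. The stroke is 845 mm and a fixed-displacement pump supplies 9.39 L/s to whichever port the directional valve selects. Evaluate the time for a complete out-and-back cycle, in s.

t ≈ 5.03 s

Cap-side area A_cap = π/4 × (213 mm)² = 35630 mm^2
Rod-side annular area A_ann = π/4 × (213² − 140²) = 20240 mm^2
t_ext = A_cap·L/Q = 3.207 s
t_ret = A_ann·L/Q = 1.821 s
t_cycle = t_ext + t_ret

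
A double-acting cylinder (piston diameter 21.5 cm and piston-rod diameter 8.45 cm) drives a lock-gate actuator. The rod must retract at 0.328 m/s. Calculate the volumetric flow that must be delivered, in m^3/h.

Rod-side annular area A_ann = π/4 × (21.5² − 8.45²) = 307.0 cm^2
Q = A × v

Q ≈ 36.2 m^3/h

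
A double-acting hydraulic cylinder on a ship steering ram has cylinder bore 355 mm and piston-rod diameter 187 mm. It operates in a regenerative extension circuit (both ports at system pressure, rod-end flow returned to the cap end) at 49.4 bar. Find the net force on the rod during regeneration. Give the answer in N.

With equal pressure on both faces, forces on the annular region cancel; the net push is pressure × rod cross-section.
Rod cross-section A_rod = π/4 × (187 mm)² = 27460 mm^2
F = P × A_rod

F ≈ 1.36e5 N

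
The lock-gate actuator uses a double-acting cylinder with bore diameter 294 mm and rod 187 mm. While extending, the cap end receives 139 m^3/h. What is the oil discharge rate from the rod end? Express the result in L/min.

Cap-side area A_cap = π/4 × (294 mm)² = 67890 mm^2
Rod-side annular area A_ann = π/4 × (294² − 187²) = 40420 mm^2
Piston speed v = Q_in/A_cap; rod-end outflow Q_out = v × A_ann = Q_in × A_ann/A_cap.

Q_out ≈ 1380 L/min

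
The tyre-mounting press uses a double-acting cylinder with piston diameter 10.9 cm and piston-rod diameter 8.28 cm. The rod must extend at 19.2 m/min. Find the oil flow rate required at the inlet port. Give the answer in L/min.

Cap-side area A_cap = π/4 × (10.9 cm)² = 93.31 cm^2
Q = A × v

Q ≈ 179 L/min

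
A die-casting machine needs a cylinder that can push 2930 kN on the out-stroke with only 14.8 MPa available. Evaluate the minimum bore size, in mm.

D ≈ 502 mm

Extension force acts on the full piston face: F = P × (π/4)D².
D = √(4F / (πP)) = √(4 × 2930 kN / (π × 14.8 MPa))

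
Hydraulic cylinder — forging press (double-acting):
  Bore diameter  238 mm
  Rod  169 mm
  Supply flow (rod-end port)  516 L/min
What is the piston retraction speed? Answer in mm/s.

Rod-side annular area A_ann = π/4 × (238² − 169²) = 22060 mm^2
Flow into the rod-end port fills the annular volume.
v = Q / A

v ≈ 390 mm/s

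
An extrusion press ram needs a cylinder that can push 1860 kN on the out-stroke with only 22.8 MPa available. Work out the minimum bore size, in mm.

Extension force acts on the full piston face: F = P × (π/4)D².
D = √(4F / (πP)) = √(4 × 1860 kN / (π × 22.8 MPa))

D ≈ 322 mm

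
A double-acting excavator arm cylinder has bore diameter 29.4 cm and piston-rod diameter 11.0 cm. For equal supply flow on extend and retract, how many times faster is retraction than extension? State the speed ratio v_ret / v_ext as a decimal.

Cap-side area A_cap = π/4 × (29.4 cm)² = 678.9 cm^2
Rod-side annular area A_ann = π/4 × (29.4² − 11.0²) = 583.8 cm^2
For equal Q, v ∝ 1/A, so v_ret/v_ext = A_cap/A_ann.

v_ret/v_ext ≈ 1.16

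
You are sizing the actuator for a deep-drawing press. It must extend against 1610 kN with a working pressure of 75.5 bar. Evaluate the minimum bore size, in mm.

D ≈ 521 mm

Extension force acts on the full piston face: F = P × (π/4)D².
D = √(4F / (πP)) = √(4 × 1610 kN / (π × 75.5 bar))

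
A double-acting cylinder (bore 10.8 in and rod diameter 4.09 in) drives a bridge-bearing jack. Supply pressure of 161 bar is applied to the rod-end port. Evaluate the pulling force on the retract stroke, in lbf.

Rod-side annular area A_ann = π/4 × (10.8² − 4.09²) = 78.47 in^2
On retraction the pressure acts on the annular area (bore minus rod).
F = P × A_ann

F ≈ 1.83e5 lbf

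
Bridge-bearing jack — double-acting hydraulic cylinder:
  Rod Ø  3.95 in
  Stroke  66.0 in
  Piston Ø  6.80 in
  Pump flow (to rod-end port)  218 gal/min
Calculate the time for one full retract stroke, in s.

Rod-side annular area A_ann = π/4 × (6.80² − 3.95²) = 24.06 in^2
Swept volume V = A × L; t = V / Q = A·L / Q

t ≈ 1.89 s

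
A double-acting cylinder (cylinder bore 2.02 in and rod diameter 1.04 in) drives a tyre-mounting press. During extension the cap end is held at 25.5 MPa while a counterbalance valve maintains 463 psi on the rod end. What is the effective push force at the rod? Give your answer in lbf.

F ≈ 10800 lbf

Cap-side area A_cap = π/4 × (2.02 in)² = 3.205 in^2
Rod-side annular area A_ann = π/4 × (2.02² − 1.04²) = 2.355 in^2
Net thrust = P_cap·A_cap − P_rod·A_ann = 11850 lbf − 1090 lbf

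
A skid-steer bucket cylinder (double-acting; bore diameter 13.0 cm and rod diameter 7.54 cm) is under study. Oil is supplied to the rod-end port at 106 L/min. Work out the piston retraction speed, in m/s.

Rod-side annular area A_ann = π/4 × (13.0² − 7.54²) = 88.08 cm^2
Flow into the rod-end port fills the annular volume.
v = Q / A

v ≈ 0.201 m/s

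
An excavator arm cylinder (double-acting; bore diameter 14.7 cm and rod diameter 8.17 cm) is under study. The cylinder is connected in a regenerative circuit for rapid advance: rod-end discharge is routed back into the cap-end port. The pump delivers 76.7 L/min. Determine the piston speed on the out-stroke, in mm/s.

In regeneration the rod-end outflow joins the pump flow into the cap end, so the net volume the pump must supply per unit advance equals the rod cross-section area.
Rod cross-section A_rod = π/4 × (8.17 cm)² = 52.42 cm^2
v = Q_pump / A_rod

v ≈ 244 mm/s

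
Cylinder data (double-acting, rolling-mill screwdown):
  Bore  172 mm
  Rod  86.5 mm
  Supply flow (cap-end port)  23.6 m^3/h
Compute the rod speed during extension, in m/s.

v ≈ 0.282 m/s

Cap-side area A_cap = π/4 × (172 mm)² = 23240 mm^2
v = Q / A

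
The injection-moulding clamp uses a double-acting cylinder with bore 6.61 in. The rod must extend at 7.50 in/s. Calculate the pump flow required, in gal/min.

Q ≈ 66.8 gal/min

Cap-side area A_cap = π/4 × (6.61 in)² = 34.32 in^2
Q = A × v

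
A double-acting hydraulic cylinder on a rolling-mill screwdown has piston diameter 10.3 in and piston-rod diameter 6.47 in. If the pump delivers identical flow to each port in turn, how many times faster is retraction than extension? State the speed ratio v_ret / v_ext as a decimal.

Cap-side area A_cap = π/4 × (10.3 in)² = 83.32 in^2
Rod-side annular area A_ann = π/4 × (10.3² − 6.47²) = 50.45 in^2
For equal Q, v ∝ 1/A, so v_ret/v_ext = A_cap/A_ann.

v_ret/v_ext ≈ 1.65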